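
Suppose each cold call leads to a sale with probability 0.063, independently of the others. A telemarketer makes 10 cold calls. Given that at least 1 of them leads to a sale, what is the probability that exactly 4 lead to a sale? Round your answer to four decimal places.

X ~ Binomial(10, 0.063). Want P(X=4 | X≥1) = P(X=4) / P(X≥1).
P(X=4) = C(10,4)·0.063^4·0.937^6 = 0.002239
P(X≥1) = 1 − 0.521670 = 0.478330
Ratio = 0.002239 / 0.478330 = 0.004680

0.0047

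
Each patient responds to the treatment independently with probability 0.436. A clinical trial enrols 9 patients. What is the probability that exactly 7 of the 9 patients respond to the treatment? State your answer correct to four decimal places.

0.0343

X ~ Binomial(n=9, p=0.436).
P(X=7) = C(9,7) · p^7 · (1−p)^2
= 36 · 0.0029951 · 0.3181 = 0.034298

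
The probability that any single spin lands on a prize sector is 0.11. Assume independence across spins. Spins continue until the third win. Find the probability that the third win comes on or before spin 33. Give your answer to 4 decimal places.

0.7191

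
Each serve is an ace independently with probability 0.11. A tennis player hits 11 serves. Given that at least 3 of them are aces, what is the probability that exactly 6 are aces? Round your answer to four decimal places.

X ~ Binomial(11, 0.11). Want P(X=6 | X≥3) = P(X=6) / P(X≥3).
P(X=6) = C(11,6)·0.11^6·0.89^5 = 0.000457
P(X≥3) = 1 − 0.277517 − 0.377299 − 0.233162 = 0.112022
Ratio = 0.000457 / 0.112022 = 0.004080

0.0041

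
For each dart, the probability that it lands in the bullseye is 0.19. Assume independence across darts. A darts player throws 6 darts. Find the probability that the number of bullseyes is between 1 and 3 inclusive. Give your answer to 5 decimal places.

X ~ Binomial(6, 0.19); P(1 ≤ X ≤ 3) = Σ C(6,k) p^k (1−p)^(6−k) over k:
  k=1: C(6,1)·0.19^1·0.81^5 = 0.3974934
  k=2: C(6,2)·0.19^2·0.81^4 = 0.2330980
  k=3: C(6,3)·0.19^3·0.81^3 = 0.0729031
Total = 0.7034945

0.70349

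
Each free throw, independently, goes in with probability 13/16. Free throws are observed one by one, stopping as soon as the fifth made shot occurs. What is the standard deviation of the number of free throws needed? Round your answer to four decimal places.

Y = total free throws until the fifth success; negative binomial with r=5, p=0.8125.
SD(Y) = √[r(1−p)/p²] = √(1.420118) = 1.191687

1.1917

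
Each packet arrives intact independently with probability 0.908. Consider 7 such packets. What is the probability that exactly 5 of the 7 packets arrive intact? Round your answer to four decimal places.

X ~ Binomial(n=7, p=0.908).
P(X=5) = C(7,5) · p^5 · (1−p)^2
= 21 · 0.6172 · 0.008464 = 0.109704

0.1097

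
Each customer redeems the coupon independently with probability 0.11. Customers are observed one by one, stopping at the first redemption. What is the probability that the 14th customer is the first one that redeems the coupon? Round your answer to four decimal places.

0.0242

Geometric (trials to first success), p = 0.11.
P(Y = 14) = (1−p)^13 · p = 0.21982 · 0.11 = 0.024180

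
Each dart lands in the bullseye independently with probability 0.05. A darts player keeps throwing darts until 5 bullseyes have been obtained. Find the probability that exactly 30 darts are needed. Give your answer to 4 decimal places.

0.0021

Y = trial on which the fifth success occurs; negative binomial, r=5, p=0.05.
P(Y=30) = C(29,4) · p^5 · (1−p)^25
= 23751 · 3.125e-07 · 0.27739 = 0.002059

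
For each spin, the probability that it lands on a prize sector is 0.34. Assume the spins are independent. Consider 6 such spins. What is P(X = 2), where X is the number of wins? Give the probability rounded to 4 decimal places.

X ~ Binomial(n=6, p=0.34).
P(X=2) = C(6,2) · p^2 · (1−p)^4
= 15 · 0.1156 · 0.18975 = 0.329022

0.3290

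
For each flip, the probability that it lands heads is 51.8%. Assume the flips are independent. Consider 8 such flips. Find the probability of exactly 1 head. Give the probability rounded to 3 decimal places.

0.025

X ~ Binomial(n=8, p=0.518).
P(X=1) = C(8,1) · p^1 · (1−p)^7
= 8 · 0.518 · 0.0060441 = 0.02505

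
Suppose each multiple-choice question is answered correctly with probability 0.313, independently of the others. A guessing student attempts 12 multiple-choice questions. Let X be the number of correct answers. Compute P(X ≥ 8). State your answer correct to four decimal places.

0.0125

X ~ Binomial(12, 0.313); P(X ≥ 8) = Σ C(12,k) p^k (1−p)^(12−k) over k:
  k=8: C(12,8)·0.313^8·0.687^4 = 0.010158
  k=9: C(12,9)·0.313^9·0.687^3 = 0.002057
  k=10: C(12,10)·0.313^10·0.687^2 = 0.000281
  k=11: C(12,11)·0.313^11·0.687^1 = 0.000023
  k=12: C(12,12)·0.313^12·0.687^0 = 0.000001
Total = 0.012520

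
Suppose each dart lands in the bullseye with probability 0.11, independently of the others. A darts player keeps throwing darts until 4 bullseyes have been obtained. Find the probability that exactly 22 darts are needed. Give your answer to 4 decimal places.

Y = trial on which the fourth success occurs; negative binomial, r=4, p=0.11.
P(Y=22) = C(21,3) · p^4 · (1−p)^18
= 1330 · 0.00014641 · 0.12275 = 0.023902

0.0239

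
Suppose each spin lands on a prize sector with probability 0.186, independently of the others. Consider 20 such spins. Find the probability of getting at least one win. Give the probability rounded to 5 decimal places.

0.98369

P(at least one) = 1 − P(none) = 1 − (1 − 0.186)^20
= 1 − 0.0163113 = 0.9836887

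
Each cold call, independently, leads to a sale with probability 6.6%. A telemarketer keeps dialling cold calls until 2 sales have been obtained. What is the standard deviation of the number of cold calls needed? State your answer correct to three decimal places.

Y = total cold calls until the second success; negative binomial with r=2, p=0.066.
SD(Y) = √[r(1−p)/p²] = √(428.83379) = 20.70830

20.708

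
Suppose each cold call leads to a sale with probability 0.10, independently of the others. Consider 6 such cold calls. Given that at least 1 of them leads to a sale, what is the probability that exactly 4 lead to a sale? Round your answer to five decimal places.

0.00259

X ~ Binomial(6, 0.10). Want P(X=4 | X≥1) = P(X=4) / P(X≥1).
P(X=4) = C(6,4)·0.10^4·0.90^2 = 0.0012150
P(X≥1) = 1 − 0.5314410 = 0.4685590
Ratio = 0.0012150 / 0.4685590 = 0.0025931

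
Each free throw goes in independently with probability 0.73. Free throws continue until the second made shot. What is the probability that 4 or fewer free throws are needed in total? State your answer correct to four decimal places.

Finishing within 4 free throws ⇔ at least 2 successes in the first 4. With X ~ Binomial(4, 0.73), P(Y ≤ 4) = 1 − P(X ≤ 1).
  k=0: C(4,0)·0.73^0·0.27^4 = 0.005314
  k=1: C(4,1)·0.73^1·0.27^3 = 0.057474
1 − 0.062789 = 0.937211

0.9372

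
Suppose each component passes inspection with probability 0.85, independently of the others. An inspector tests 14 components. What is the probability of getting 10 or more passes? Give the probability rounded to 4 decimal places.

X ~ Binomial(14, 0.85); P(X ≥ 10) = Σ C(14,k) p^k (1−p)^(14−k) over k:
  k=10: C(14,10)·0.85^10·0.15^4 = 0.099767
  k=11: C(14,11)·0.85^11·0.15^3 = 0.205581
  k=12: C(14,12)·0.85^12·0.15^2 = 0.291240
  k=13: C(14,13)·0.85^13·0.15^1 = 0.253902
  k=14: C(14,14)·0.85^14·0.15^0 = 0.102770
Total = 0.953260

0.9533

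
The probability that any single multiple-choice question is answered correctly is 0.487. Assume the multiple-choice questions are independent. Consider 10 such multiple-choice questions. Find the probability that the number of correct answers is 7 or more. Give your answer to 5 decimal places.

X ~ Binomial(10, 0.487); P(X ≥ 7) = Σ C(10,k) p^k (1−p)^(10−k) over k:
  k=7: C(10,7)·0.487^7·0.513^3 = 0.1052534
  k=8: C(10,8)·0.487^8·0.513^2 = 0.0374696
  k=9: C(10,9)·0.487^9·0.513^1 = 0.0079046
  k=10: C(10,10)·0.487^10·0.513^0 = 0.0007504
Total = 0.1513779

0.15138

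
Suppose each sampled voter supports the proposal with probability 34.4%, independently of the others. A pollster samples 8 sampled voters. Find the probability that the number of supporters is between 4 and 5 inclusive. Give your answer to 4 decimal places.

X ~ Binomial(8, 0.344); P(4 ≤ X ≤ 5) = Σ C(8,k) p^k (1−p)^(8−k) over k:
  k=4: C(8,4)·0.344^4·0.656^4 = 0.181529
  k=5: C(8,5)·0.344^5·0.656^3 = 0.076154
Total = 0.257683

0.2577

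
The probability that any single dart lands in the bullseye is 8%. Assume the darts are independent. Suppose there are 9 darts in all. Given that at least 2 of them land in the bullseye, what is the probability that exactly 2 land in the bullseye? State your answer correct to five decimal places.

0.81182

X ~ Binomial(9, 0.08). Want P(X=2 | X≥2) = P(X=2) / P(X≥2).
P(X=2) = C(9,2)·0.08^2·0.92^7 = 0.1285279
P(X≥2) = 1 − 0.4721614 − 0.3695176 = 0.1583210
Ratio = 0.1285279 / 0.1583210 = 0.8118179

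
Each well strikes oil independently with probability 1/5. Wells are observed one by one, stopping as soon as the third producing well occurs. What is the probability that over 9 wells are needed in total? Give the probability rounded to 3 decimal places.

0.738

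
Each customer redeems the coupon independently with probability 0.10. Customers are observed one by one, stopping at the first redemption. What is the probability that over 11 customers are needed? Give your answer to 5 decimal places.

Y = number of customers to the first success; geometric, p = 0.10.
P(Y > 11) = P(first 11 all fail) = (1−p)^11 = 0.3138106

0.31381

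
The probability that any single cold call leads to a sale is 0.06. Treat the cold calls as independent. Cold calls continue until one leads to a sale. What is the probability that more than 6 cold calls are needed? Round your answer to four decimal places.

0.6899

Y = number of cold calls to the first success; geometric, p = 0.06.
P(Y > 6) = P(first 6 all fail) = (1−p)^6 = 0.689870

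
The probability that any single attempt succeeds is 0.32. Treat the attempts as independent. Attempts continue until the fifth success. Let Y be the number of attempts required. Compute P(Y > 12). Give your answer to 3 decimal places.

0.669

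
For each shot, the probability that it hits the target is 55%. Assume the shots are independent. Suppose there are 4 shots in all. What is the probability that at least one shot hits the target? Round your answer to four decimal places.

0.9590

P(at least one) = 1 − P(none) = 1 − (1 − 0.55)^4
= 1 − 0.041006 = 0.958994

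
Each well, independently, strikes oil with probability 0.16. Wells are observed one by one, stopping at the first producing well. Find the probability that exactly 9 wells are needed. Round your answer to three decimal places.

0.040

Geometric (trials to first success), p = 0.16.
P(Y = 9) = (1−p)^8 · p = 0.24788 · 0.16 = 0.03966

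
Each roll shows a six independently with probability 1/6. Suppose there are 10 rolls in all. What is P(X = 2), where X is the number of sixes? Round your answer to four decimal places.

X ~ Binomial(n=10, p=0.166667).
P(X=2) = C(10,2) · p^2 · (1−p)^8
= 45 · 0.027778 · 0.23257 = 0.290710

0.2907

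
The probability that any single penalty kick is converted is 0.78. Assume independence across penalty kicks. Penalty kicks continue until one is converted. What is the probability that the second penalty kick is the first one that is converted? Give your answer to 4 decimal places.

Geometric (trials to first success), p = 0.78.
P(Y = 2) = (1−p)^1 · p = 0.22 · 0.78 = 0.171600

0.1716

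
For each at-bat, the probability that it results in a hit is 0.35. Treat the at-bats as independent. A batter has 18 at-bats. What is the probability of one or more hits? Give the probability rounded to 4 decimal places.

0.9996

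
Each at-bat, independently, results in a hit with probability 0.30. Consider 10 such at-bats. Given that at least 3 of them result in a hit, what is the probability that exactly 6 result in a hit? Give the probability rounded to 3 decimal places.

X ~ Binomial(10, 0.30). Want P(X=6 | X≥3) = P(X=6) / P(X≥3).
P(X=6) = C(10,6)·0.30^6·0.70^4 = 0.03676
P(X≥3) = 1 − 0.02825 − 0.12106 − 0.23347 = 0.61722
Ratio = 0.03676 / 0.61722 = 0.05955

0.060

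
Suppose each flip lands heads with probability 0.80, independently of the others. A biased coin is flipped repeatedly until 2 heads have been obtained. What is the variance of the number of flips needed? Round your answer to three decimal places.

0.625

Y = total flips until the second success; negative binomial with r=2, p=0.80.
Var(Y) = r(1−p)/p² = 2·0.20 / 0.80² = 0.62500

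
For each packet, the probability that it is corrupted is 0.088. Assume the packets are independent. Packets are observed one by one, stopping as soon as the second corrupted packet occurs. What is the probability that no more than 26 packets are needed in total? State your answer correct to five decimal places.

0.68010

Finishing within 26 packets ⇔ at least 2 successes in the first 26. With X ~ Binomial(26, 0.088), P(Y ≤ 26) = 1 − P(X ≤ 1).
  k=0: C(26,0)·0.088^0·0.912^26 = 0.0911729
  k=1: C(26,1)·0.088^1·0.912^25 = 0.2287320
1 − 0.3199049 = 0.6800951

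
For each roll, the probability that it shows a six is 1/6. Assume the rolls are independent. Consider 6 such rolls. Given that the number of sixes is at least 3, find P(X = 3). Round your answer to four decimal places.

0.8603

X ~ Binomial(6, 0.166667). Want P(X=3 | X≥3) = P(X=3) / P(X≥3).
P(X=3) = C(6,3)·0.166667^3·0.833333^3 = 0.053584
P(X≥3) = 1 − 0.334898 − 0.401878 − 0.200939 = 0.062286
Ratio = 0.053584 / 0.062286 = 0.860289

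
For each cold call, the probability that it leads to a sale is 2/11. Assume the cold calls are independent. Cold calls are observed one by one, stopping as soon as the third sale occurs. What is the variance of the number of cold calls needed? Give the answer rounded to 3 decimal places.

Y = total cold calls until the third success; negative binomial with r=3, p=0.181818.
Var(Y) = r(1−p)/p² = 3·0.818182 / 0.181818² = 74.25000

74.250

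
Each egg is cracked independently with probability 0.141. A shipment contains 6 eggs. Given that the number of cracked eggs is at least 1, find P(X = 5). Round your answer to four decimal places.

X ~ Binomial(6, 0.141). Want P(X=5 | X≥1) = P(X=5) / P(X≥1).
P(X=5) = C(6,5)·0.141^5·0.859^1 = 0.000287
P(X≥1) = 1 − 0.401753 = 0.598247
Ratio = 0.000287 / 0.598247 = 0.000480

0.0005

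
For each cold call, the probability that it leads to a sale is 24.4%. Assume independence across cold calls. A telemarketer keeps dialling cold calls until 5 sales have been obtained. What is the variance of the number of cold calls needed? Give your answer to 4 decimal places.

Y = total cold calls until the fifth success; negative binomial with r=5, p=0.244.
Var(Y) = r(1−p)/p² = 5·0.756 / 0.244² = 63.490997

63.4910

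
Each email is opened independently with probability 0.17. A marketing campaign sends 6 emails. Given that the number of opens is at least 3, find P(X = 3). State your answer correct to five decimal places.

X ~ Binomial(6, 0.17). Want P(X=3 | X≥3) = P(X=3) / P(X≥3).
P(X=3) = C(6,3)·0.17^3·0.83^3 = 0.0561838
P(X≥3) = 1 − 0.3269404 − 0.4017821 − 0.2057318 = 0.0655457
Ratio = 0.0561838 / 0.0655457 = 0.8571703

0.85717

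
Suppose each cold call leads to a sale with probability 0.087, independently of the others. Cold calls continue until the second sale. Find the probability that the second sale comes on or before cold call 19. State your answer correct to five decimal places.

0.50142

Finishing within 19 cold calls ⇔ at least 2 successes in the first 19. With X ~ Binomial(19, 0.087), P(Y ≤ 19) = 1 − P(X ≤ 1).
  k=0: C(19,0)·0.087^0·0.913^19 = 0.1773964
  k=1: C(19,1)·0.087^1·0.913^18 = 0.3211788
1 − 0.4985752 = 0.5014248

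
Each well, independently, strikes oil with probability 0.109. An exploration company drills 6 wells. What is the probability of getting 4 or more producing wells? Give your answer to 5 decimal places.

X ~ Binomial(6, 0.109); P(X ≥ 4) = Σ C(6,k) p^k (1−p)^(6−k) over k:
  k=4: C(6,4)·0.109^4·0.891^2 = 0.0016809
  k=5: C(6,5)·0.109^5·0.891^1 = 0.0000823
  k=6: C(6,6)·0.109^6·0.891^0 = 0.0000017
Total = 0.0017649

0.00176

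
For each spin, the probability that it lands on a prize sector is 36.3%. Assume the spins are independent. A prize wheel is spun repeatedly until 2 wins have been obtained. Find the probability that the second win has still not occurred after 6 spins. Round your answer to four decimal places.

0.2952

Needing more than 6 spins ⇔ fewer than 2 successes in the first 6. With X ~ Binomial(6, 0.363), P(Y > 6) = P(X ≤ 1).
  k=0: C(6,0)·0.363^0·0.637^6 = 0.066809
  k=1: C(6,1)·0.363^1·0.637^5 = 0.228431
P(X ≤ 1) = 0.295240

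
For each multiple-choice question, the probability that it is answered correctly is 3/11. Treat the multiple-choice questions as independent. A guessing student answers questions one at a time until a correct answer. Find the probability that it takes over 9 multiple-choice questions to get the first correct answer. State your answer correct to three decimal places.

0.057

Y = number of multiple-choice questions to the first success; geometric, p = 0.272727.
P(Y > 9) = P(first 9 all fail) = (1−p)^9 = 0.05692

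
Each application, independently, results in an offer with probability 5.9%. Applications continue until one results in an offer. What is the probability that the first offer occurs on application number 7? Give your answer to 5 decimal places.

0.04096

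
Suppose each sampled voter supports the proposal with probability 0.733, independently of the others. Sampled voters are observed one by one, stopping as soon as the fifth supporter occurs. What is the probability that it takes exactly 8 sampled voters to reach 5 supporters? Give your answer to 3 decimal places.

Y = trial on which the fifth success occurs; negative binomial, r=5, p=0.733.
P(Y=8) = C(7,4) · p^5 · (1−p)^3
= 35 · 0.2116 · 0.019034 = 0.14097

0.141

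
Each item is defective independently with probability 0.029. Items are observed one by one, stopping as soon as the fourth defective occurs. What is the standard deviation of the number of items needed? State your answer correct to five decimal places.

67.95816

Y = total items until the fourth success; negative binomial with r=4, p=0.029.
SD(Y) = √[r(1−p)/p²] = √(4618.3115339) = 67.9581602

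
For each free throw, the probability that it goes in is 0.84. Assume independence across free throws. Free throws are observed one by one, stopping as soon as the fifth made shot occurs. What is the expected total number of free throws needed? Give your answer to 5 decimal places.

5.95238

Y = total free throws until the fifth success; negative binomial with r=5, p=0.84.
E[Y] = r / p = 5 / 0.84 = 5.9523810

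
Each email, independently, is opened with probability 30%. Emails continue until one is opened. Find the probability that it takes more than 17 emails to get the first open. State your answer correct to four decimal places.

0.0023

Y = number of emails to the first success; geometric, p = 0.30.
P(Y > 17) = P(first 17 all fail) = (1−p)^17 = 0.002326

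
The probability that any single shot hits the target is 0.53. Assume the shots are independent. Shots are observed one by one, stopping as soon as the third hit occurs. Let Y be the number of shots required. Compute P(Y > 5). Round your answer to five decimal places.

0.44388

Needing more than 5 shots ⇔ fewer than 3 successes in the first 5. With X ~ Binomial(5, 0.53), P(Y > 5) = P(X ≤ 2).
  k=0: C(5,0)·0.53^0·0.47^5 = 0.0229345
  k=1: C(5,1)·0.53^1·0.47^4 = 0.1293115
  k=2: C(5,2)·0.53^2·0.47^3 = 0.2916388
P(X ≤ 2) = 0.4438849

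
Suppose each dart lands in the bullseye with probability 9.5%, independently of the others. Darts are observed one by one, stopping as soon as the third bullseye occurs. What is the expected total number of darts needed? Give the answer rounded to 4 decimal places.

31.5789

Y = total darts until the third success; negative binomial with r=3, p=0.095.
E[Y] = r / p = 3 / 0.095 = 31.578947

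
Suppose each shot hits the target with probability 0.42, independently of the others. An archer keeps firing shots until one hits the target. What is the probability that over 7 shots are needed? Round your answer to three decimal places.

Y = number of shots to the first success; geometric, p = 0.42.
P(Y > 7) = P(first 7 all fail) = (1−p)^7 = 0.02208

0.022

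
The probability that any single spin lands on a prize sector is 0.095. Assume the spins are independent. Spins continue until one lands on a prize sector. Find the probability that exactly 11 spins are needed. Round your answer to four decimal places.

0.0350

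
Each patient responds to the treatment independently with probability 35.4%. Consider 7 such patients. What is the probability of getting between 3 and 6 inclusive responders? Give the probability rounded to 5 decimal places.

0.47620

X ~ Binomial(7, 0.354); P(3 ≤ X ≤ 6) = Σ C(7,k) p^k (1−p)^(7−k) over k:
  k=3: C(7,3)·0.354^3·0.646^4 = 0.2704008
  k=4: C(7,4)·0.354^4·0.646^3 = 0.1481763
  k=5: C(7,5)·0.354^5·0.646^2 = 0.0487193
  k=6: C(7,6)·0.354^6·0.646^1 = 0.0088992
Total = 0.4761955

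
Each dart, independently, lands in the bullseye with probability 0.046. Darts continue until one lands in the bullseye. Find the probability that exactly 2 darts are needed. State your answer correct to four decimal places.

0.0439

Geometric (trials to first success), p = 0.046.
P(Y = 2) = (1−p)^1 · p = 0.954 · 0.046 = 0.043884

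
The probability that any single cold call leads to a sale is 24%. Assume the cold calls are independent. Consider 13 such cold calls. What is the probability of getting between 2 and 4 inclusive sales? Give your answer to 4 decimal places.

0.6744

X ~ Binomial(13, 0.24); P(2 ≤ X ≤ 4) = Σ C(13,k) p^k (1−p)^(13−k) over k:
  k=2: C(13,2)·0.24^2·0.76^11 = 0.219516
  k=3: C(13,3)·0.24^3·0.76^10 = 0.254177
  k=4: C(13,4)·0.24^4·0.76^9 = 0.200666
Total = 0.674359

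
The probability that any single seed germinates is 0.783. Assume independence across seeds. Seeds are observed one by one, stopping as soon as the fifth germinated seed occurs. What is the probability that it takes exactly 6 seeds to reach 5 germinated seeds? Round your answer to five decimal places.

0.31933

Y = trial on which the fifth success occurs; negative binomial, r=5, p=0.783.
P(Y=6) = C(5,4) · p^5 · (1−p)^1
= 5 · 0.29431 · 0.217 = 0.3193291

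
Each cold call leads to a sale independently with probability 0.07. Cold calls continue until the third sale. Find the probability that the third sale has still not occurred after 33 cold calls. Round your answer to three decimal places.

Needing more than 33 cold calls ⇔ fewer than 3 successes in the first 33. With X ~ Binomial(33, 0.07), P(Y > 33) = P(X ≤ 2).
  k=0: C(33,0)·0.07^0·0.93^33 = 0.09119
  k=1: C(33,1)·0.07^1·0.93^32 = 0.22650
  k=2: C(33,2)·0.07^2·0.93^31 = 0.27277
P(X ≤ 2) = 0.59046

0.590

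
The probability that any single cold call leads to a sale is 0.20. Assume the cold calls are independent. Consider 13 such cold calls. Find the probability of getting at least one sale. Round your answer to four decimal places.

P(at least one) = 1 − P(none) = 1 − (1 − 0.20)^13
= 1 − 0.054976 = 0.945024

0.9450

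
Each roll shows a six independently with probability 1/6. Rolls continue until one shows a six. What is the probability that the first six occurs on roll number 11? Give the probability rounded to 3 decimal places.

Geometric (trials to first success), p = 0.166667.
P(Y = 11) = (1−p)^10 · p = 0.16151 · 0.166667 = 0.02692

0.027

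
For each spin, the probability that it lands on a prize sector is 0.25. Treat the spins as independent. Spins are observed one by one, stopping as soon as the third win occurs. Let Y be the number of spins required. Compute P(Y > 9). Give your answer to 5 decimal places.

0.60068

Needing more than 9 spins ⇔ fewer than 3 successes in the first 9. With X ~ Binomial(9, 0.25), P(Y > 9) = P(X ≤ 2).
  k=0: C(9,0)·0.25^0·0.75^9 = 0.0750847
  k=1: C(9,1)·0.25^1·0.75^8 = 0.2252541
  k=2: C(9,2)·0.25^2·0.75^7 = 0.3003387
P(X ≤ 2) = 0.6006775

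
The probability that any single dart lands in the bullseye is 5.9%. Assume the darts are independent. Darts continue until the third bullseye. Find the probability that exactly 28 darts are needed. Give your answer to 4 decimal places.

Y = trial on which the third success occurs; negative binomial, r=3, p=0.059.
P(Y=28) = C(27,2) · p^3 · (1−p)^25
= 351 · 0.00020538 · 0.21865 = 0.015762

0.0158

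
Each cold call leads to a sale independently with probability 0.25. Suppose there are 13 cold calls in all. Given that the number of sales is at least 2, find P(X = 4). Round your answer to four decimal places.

X ~ Binomial(13, 0.25). Want P(X=4 | X≥2) = P(X=4) / P(X≥2).
P(X=4) = C(13,4)·0.25^4·0.75^9 = 0.209709
P(X≥2) = 1 − 0.023757 − 0.102948 = 0.873295
Ratio = 0.209709 / 0.873295 = 0.240136

0.2401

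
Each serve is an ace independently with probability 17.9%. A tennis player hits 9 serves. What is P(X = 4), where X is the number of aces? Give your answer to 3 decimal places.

0.048

X ~ Binomial(n=9, p=0.179).
P(X=4) = C(9,4) · p^4 · (1−p)^5
= 126 · 0.0010266 · 0.37301 = 0.04825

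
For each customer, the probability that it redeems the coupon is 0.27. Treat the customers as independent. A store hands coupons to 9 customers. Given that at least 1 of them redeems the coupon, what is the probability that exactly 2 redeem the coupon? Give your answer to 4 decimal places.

0.3081

X ~ Binomial(9, 0.27). Want P(X=2 | X≥1) = P(X=2) / P(X≥1).
P(X=2) = C(9,2)·0.27^2·0.73^7 = 0.289928
P(X≥1) = 1 − 0.058872 = 0.941128
Ratio = 0.289928 / 0.941128 = 0.308064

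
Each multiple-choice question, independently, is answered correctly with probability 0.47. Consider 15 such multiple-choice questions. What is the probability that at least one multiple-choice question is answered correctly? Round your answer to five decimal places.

P(at least one) = 1 − P(none) = 1 − (1 − 0.47)^15
= 1 − 0.0000731 = 0.9999269

0.99993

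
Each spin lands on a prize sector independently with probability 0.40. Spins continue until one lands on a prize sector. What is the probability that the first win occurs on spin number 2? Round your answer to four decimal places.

0.2400

Geometric (trials to first success), p = 0.40.
P(Y = 2) = (1−p)^1 · p = 0.6 · 0.40 = 0.240000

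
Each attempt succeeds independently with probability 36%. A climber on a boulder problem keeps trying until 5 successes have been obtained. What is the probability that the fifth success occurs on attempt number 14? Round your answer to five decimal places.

Y = trial on which the fifth success occurs; negative binomial, r=5, p=0.36.
P(Y=14) = C(13,4) · p^5 · (1−p)^9
= 715 · 0.0060466 · 0.018014 = 0.0778822

0.07788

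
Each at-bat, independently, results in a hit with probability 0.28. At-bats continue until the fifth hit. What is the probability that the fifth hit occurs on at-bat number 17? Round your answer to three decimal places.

Y = trial on which the fifth success occurs; negative binomial, r=5, p=0.28.
P(Y=17) = C(16,4) · p^5 · (1−p)^12
= 1820 · 0.001721 · 0.019408 = 0.06079

0.061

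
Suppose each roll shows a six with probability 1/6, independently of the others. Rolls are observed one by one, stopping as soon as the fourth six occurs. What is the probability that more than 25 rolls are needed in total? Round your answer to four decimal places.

Needing more than 25 rolls ⇔ fewer than 4 successes in the first 25. With X ~ Binomial(25, 0.166667), P(Y > 25) = P(X ≤ 3).
  k=0: C(25,0)·0.166667^0·0.833333^25 = 0.010483
  k=1: C(25,1)·0.166667^1·0.833333^24 = 0.052413
  k=2: C(25,2)·0.166667^2·0.833333^23 = 0.125791
  k=3: C(25,3)·0.166667^3·0.833333^22 = 0.192880
P(X ≤ 3) = 0.381566

0.3816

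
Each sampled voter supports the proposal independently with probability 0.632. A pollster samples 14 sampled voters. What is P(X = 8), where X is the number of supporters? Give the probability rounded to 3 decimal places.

X ~ Binomial(n=14, p=0.632).
P(X=8) = C(14,8) · p^8 · (1−p)^6
= 3003 · 0.025453 · 0.0024836 = 0.18984

0.190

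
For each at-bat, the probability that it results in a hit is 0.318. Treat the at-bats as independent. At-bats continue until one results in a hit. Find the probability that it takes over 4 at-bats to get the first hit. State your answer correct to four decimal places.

Y = number of at-bats to the first success; geometric, p = 0.318.
P(Y > 4) = P(first 4 all fail) = (1−p)^4 = 0.216340

0.2163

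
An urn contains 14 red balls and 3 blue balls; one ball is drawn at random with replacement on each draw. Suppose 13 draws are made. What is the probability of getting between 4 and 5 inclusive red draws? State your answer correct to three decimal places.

X ~ Binomial(13, 0.823529); P(4 ≤ X ≤ 5) = Σ C(13,k) p^k (1−p)^(13−k) over k:
  k=4: C(13,4)·0.823529^4·0.176471^9 = 0.00005
  k=5: C(13,5)·0.823529^5·0.176471^8 = 0.00046
Total = 0.00051

0.001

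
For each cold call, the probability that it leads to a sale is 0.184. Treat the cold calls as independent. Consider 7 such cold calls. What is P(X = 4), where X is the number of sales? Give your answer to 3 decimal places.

0.022

X ~ Binomial(n=7, p=0.184).
P(X=4) = C(7,4) · p^4 · (1−p)^3
= 35 · 0.0011462 · 0.54334 = 0.02180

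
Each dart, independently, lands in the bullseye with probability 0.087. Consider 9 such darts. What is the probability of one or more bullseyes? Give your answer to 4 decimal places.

P(at least one) = 1 − P(none) = 1 − (1 − 0.087)^9
= 1 − 0.440795 = 0.559205

0.5592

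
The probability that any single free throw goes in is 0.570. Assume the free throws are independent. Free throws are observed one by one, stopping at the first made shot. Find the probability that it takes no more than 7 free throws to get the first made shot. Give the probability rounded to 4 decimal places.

0.9973

Y = number of free throws to the first success; geometric, p = 0.57.
P(Y ≤ 7) = 1 − (1−p)^7 = 1 − 0.002718 = 0.997282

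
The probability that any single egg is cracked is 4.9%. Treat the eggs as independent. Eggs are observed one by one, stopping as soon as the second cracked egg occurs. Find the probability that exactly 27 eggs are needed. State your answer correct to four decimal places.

0.0178

Y = trial on which the second success occurs; negative binomial, r=2, p=0.049.
P(Y=27) = C(26,1) · p^2 · (1−p)^25
= 26 · 0.002401 · 0.28478 = 0.017778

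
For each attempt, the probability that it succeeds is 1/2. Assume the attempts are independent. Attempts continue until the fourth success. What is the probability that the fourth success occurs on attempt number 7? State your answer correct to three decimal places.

0.156

Y = trial on which the fourth success occurs; negative binomial, r=4, p=0.50.
P(Y=7) = C(6,3) · p^4 · (1−p)^3
= 20 · 0.0625 · 0.125 = 0.15625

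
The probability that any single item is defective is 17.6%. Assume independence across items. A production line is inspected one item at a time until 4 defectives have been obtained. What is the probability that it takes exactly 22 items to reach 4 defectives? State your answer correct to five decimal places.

Y = trial on which the fourth success occurs; negative binomial, r=4, p=0.176.
P(Y=22) = C(21,3) · p^4 · (1−p)^18
= 1330 · 0.00095951 · 0.030668 = 0.0391374

0.03914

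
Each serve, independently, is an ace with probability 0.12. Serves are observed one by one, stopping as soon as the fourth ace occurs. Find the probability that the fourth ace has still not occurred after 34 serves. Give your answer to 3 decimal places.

0.405

Needing more than 34 serves ⇔ fewer than 4 successes in the first 34. With X ~ Binomial(34, 0.12), P(Y > 34) = P(X ≤ 3).
  k=0: C(34,0)·0.12^0·0.88^34 = 0.01295
  k=1: C(34,1)·0.12^1·0.88^33 = 0.06006
  k=2: C(34,2)·0.12^2·0.88^32 = 0.13514
  k=3: C(34,3)·0.12^3·0.88^31 = 0.19656
P(X ≤ 3) = 0.40471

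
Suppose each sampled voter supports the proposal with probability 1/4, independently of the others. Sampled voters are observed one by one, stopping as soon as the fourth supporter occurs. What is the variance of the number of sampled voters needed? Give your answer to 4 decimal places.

Y = total sampled voters until the fourth success; negative binomial with r=4, p=0.25.
Var(Y) = r(1−p)/p² = 4·0.75 / 0.25² = 48.000000

48.0000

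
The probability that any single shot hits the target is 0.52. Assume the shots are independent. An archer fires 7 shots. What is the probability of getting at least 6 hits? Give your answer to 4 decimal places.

X ~ Binomial(7, 0.52); P(X ≥ 6) = Σ C(7,k) p^k (1−p)^(7−k) over k:
  k=6: C(7,6)·0.52^6·0.48^1 = 0.066429
  k=7: C(7,7)·0.52^7·0.48^0 = 0.010281
Total = 0.076710

0.0767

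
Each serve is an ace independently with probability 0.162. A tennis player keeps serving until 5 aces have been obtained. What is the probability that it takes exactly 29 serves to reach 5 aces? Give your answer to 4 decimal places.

Y = trial on which the fifth success occurs; negative binomial, r=5, p=0.162.
P(Y=29) = C(28,4) · p^5 · (1−p)^24
= 20475 · 0.00011158 · 0.014383 = 0.032859

0.0329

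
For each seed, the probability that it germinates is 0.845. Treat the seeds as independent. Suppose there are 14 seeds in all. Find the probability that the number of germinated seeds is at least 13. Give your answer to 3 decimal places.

0.338

X ~ Binomial(14, 0.845); P(X ≥ 13) = Σ C(14,k) p^k (1−p)^(14−k) over k:
  k=13: C(14,13)·0.845^13·0.155^1 = 0.24299
  k=14: C(14,14)·0.845^14·0.155^0 = 0.09462
Total = 0.33762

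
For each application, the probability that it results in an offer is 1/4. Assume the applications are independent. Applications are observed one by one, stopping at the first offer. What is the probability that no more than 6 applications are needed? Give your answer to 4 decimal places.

0.8220

Y = number of applications to the first success; geometric, p = 0.25.
P(Y ≤ 6) = 1 − (1−p)^6 = 1 − 0.177979 = 0.822021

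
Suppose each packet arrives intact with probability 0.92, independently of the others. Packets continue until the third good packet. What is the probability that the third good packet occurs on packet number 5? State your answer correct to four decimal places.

Y = trial on which the third success occurs; negative binomial, r=3, p=0.92.
P(Y=5) = C(4,2) · p^3 · (1−p)^2
= 6 · 0.77869 · 0.0064 = 0.029902

0.0299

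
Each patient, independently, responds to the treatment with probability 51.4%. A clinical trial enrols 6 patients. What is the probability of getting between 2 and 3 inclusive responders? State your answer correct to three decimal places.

0.533

X ~ Binomial(6, 0.514); P(2 ≤ X ≤ 3) = Σ C(6,k) p^k (1−p)^(6−k) over k:
  k=2: C(6,2)·0.514^2·0.486^4 = 0.22109
  k=3: C(6,3)·0.514^3·0.486^3 = 0.31177
Total = 0.53285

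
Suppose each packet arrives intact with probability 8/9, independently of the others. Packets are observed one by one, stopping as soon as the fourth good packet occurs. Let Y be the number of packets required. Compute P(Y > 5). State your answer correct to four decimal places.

0.0982

Needing more than 5 packets ⇔ fewer than 4 successes in the first 5. With X ~ Binomial(5, 0.888889), P(Y > 5) = P(X ≤ 3).
  k=0: C(5,0)·0.888889^0·0.111111^5 = 0.000017
  k=1: C(5,1)·0.888889^1·0.111111^4 = 0.000677
  k=2: C(5,2)·0.888889^2·0.111111^3 = 0.010838
  k=3: C(5,3)·0.888889^3·0.111111^2 = 0.086708
P(X ≤ 3) = 0.098240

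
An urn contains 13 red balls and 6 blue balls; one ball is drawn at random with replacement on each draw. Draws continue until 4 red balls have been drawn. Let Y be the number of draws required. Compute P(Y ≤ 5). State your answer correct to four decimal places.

0.4960

Finishing within 5 draws ⇔ at least 4 successes in the first 5. With X ~ Binomial(5, 0.684211), P(Y ≤ 5) = 1 − P(X ≤ 3).
  k=0: C(5,0)·0.684211^0·0.315789^5 = 0.003140
  k=1: C(5,1)·0.684211^1·0.315789^4 = 0.034021
  k=2: C(5,2)·0.684211^2·0.315789^3 = 0.147425
  k=3: C(5,3)·0.684211^3·0.315789^2 = 0.319422
1 − 0.504009 = 0.495991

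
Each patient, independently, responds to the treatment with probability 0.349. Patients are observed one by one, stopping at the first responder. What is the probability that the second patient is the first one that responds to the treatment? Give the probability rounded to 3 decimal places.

0.227

Geometric (trials to first success), p = 0.349.
P(Y = 2) = (1−p)^1 · p = 0.651 · 0.349 = 0.22720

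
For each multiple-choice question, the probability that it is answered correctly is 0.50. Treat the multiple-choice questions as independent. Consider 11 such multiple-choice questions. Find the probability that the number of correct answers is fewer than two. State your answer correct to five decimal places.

0.00586

X ~ Binomial(11, 0.50); P(X ≤ 1) = Σ C(11,k) p^k (1−p)^(11−k) over k:
  k=0: C(11,0)·0.50^0·0.50^11 = 0.0004883
  k=1: C(11,1)·0.50^1·0.50^10 = 0.0053711
Total = 0.0058594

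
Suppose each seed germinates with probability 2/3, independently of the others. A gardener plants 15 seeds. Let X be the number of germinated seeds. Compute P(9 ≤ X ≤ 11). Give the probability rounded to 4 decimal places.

0.5877

X ~ Binomial(15, 0.666667); P(9 ≤ X ≤ 11) = Σ C(15,k) p^k (1−p)^(15−k) over k:
  k=9: C(15,9)·0.666667^9·0.333333^6 = 0.178589
  k=10: C(15,10)·0.666667^10·0.333333^5 = 0.214307
  k=11: C(15,11)·0.666667^11·0.333333^4 = 0.194825
Total = 0.587721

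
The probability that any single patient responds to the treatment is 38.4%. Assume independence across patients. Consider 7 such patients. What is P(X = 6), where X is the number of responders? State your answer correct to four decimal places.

0.0138

X ~ Binomial(n=7, p=0.384).
P(X=6) = C(7,6) · p^6 · (1−p)^1
= 7 · 0.0032062 · 0.616 = 0.013825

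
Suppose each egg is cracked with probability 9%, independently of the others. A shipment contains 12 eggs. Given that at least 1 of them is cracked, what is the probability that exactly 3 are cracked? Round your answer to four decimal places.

0.1013

X ~ Binomial(12, 0.09). Want P(X=3 | X≥1) = P(X=3) / P(X≥1).
P(X=3) = C(12,3)·0.09^3·0.91^9 = 0.068631
P(X≥1) = 1 − 0.322475 = 0.677525
Ratio = 0.068631 / 0.677525 = 0.101297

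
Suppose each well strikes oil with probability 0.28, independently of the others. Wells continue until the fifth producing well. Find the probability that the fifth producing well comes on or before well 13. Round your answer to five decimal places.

0.28696

Finishing within 13 wells ⇔ at least 5 successes in the first 13. With X ~ Binomial(13, 0.28), P(Y ≤ 13) = 1 − P(X ≤ 4).
  k=0: C(13,0)·0.28^0·0.72^13 = 0.0139741
  k=1: C(13,1)·0.28^1·0.72^12 = 0.0706466
  k=2: C(13,2)·0.28^2·0.72^11 = 0.1648421
  k=3: C(13,3)·0.28^3·0.72^10 = 0.2350526
  k=4: C(13,4)·0.28^4·0.72^9 = 0.2285234
1 − 0.7130388 = 0.2869612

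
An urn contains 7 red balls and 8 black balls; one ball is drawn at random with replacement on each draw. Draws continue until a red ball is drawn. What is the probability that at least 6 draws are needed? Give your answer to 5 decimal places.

Y = number of draws to the first success; geometric, p = 0.466667.
P(Y > 5) = P(first 5 all fail) = (1−p)^5 = 0.0431513

0.04315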